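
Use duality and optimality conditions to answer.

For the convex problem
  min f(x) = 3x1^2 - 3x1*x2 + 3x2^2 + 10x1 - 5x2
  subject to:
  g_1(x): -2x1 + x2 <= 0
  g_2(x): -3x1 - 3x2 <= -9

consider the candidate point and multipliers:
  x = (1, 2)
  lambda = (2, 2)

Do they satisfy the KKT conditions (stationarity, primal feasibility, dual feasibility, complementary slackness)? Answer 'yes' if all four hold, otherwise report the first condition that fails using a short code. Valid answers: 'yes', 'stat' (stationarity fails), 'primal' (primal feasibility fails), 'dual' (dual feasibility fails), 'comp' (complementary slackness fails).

Gradient of f: grad f(x) = Q x + c = (10, 4)
Constraint values g_i(x) = a_i^T x - b_i:
  g_1((1, 2)) = 0
  g_2((1, 2)) = 0
Stationarity residual: grad f(x) + sum_i lambda_i a_i = (0, 0)
  -> stationarity OK
Primal feasibility (all g_i <= 0): OK
Dual feasibility (all lambda_i >= 0): OK
Complementary slackness (lambda_i * g_i(x) = 0 for all i): OK

Verdict: yes, KKT holds.

yes


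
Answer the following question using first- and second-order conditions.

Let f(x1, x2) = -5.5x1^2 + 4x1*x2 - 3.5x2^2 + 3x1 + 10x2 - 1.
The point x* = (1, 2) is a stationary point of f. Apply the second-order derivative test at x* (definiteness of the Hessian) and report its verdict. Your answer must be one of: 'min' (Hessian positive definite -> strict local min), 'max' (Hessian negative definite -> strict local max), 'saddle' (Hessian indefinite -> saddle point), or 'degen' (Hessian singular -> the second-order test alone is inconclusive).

Compute the Hessian H = grad^2 f:
  H = [[-11, 4], [4, -7]]
Verify stationarity: grad f(x*) = H x* + g = (0, 0).
Eigenvalues of H: -13.4721, -4.5279.
Both eigenvalues < 0, so H is negative definite -> x* is a strict local max.

max


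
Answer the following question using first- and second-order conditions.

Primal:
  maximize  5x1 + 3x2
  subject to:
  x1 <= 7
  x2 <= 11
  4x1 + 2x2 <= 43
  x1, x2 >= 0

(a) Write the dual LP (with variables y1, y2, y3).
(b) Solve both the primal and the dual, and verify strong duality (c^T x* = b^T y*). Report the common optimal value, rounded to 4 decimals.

The standard primal-dual pair for 'max c^T x s.t. A x <= b, x >= 0' is:
  Dual:  min b^T y  s.t.  A^T y >= c,  y >= 0.

So the dual LP is:
  minimize  7y1 + 11y2 + 43y3
  subject to:
    y1 + 4y3 >= 5
    y2 + 2y3 >= 3
    y1, y2, y3 >= 0

Solving the primal: x* = (5.25, 11).
  primal value c^T x* = 59.25.
Solving the dual: y* = (0, 0.5, 1.25).
  dual value b^T y* = 59.25.
Strong duality: c^T x* = b^T y*. Confirmed.

59.25


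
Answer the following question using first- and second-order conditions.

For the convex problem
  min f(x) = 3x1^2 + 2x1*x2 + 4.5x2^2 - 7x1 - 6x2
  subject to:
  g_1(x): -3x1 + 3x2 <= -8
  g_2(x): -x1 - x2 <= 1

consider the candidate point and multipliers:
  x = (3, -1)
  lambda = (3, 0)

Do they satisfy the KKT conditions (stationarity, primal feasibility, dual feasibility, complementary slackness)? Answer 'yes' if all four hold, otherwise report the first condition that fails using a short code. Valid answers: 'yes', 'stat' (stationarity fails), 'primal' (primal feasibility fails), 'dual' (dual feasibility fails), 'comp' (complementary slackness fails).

Gradient of f: grad f(x) = Q x + c = (9, -9)
Constraint values g_i(x) = a_i^T x - b_i:
  g_1((3, -1)) = -4
  g_2((3, -1)) = -3
Stationarity residual: grad f(x) + sum_i lambda_i a_i = (0, 0)
  -> stationarity OK
Primal feasibility (all g_i <= 0): OK
Dual feasibility (all lambda_i >= 0): OK
Complementary slackness (lambda_i * g_i(x) = 0 for all i): FAILS

Verdict: the first failing condition is complementary_slackness -> comp.

comp


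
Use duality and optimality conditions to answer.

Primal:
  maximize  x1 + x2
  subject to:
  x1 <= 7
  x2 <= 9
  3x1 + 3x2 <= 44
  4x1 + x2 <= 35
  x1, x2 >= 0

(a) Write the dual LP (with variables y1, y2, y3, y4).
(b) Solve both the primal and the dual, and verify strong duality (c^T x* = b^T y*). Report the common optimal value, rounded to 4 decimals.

The standard primal-dual pair for 'max c^T x s.t. A x <= b, x >= 0' is:
  Dual:  min b^T y  s.t.  A^T y >= c,  y >= 0.

So the dual LP is:
  minimize  7y1 + 9y2 + 44y3 + 35y4
  subject to:
    y1 + 3y3 + 4y4 >= 1
    y2 + 3y3 + y4 >= 1
    y1, y2, y3, y4 >= 0

Solving the primal: x* = (6.7778, 7.8889).
  primal value c^T x* = 14.6667.
Solving the dual: y* = (0, 0, 0.3333, 0).
  dual value b^T y* = 14.6667.
Strong duality: c^T x* = b^T y*. Confirmed.

14.6667


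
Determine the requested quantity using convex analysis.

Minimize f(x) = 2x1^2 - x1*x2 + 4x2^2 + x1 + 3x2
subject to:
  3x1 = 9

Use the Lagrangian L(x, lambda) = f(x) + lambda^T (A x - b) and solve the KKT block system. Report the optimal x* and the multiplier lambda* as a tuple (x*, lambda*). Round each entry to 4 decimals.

Form the Lagrangian:
  L(x, lambda) = (1/2) x^T Q x + c^T x + lambda^T (A x - b)
Stationarity (grad_x L = 0): Q x + c + A^T lambda = 0.
Primal feasibility: A x = b.

This gives the KKT block system:
  [ Q   A^T ] [ x     ]   [-c ]
  [ A    0  ] [ lambda ] = [ b ]

Solving the linear system:
  x*      = (3, 0)
  lambda* = (-4.3333)
  f(x*)   = 21

x* = (3, 0), lambda* = (-4.3333)


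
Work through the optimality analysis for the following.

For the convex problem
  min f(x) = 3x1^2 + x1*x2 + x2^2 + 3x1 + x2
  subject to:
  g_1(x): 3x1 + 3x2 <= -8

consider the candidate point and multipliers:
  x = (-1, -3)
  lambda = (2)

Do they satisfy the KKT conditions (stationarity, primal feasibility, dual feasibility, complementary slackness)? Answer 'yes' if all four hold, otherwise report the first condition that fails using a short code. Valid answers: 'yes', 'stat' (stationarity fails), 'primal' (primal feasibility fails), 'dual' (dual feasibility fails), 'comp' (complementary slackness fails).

Gradient of f: grad f(x) = Q x + c = (-6, -6)
Constraint values g_i(x) = a_i^T x - b_i:
  g_1((-1, -3)) = -4
Stationarity residual: grad f(x) + sum_i lambda_i a_i = (0, 0)
  -> stationarity OK
Primal feasibility (all g_i <= 0): OK
Dual feasibility (all lambda_i >= 0): OK
Complementary slackness (lambda_i * g_i(x) = 0 for all i): FAILS

Verdict: the first failing condition is complementary_slackness -> comp.

comp


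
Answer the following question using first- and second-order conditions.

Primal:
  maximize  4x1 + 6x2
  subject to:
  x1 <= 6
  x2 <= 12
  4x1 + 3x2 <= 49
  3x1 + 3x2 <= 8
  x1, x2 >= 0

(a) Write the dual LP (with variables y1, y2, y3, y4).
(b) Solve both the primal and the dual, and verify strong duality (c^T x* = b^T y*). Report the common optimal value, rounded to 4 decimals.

The standard primal-dual pair for 'max c^T x s.t. A x <= b, x >= 0' is:
  Dual:  min b^T y  s.t.  A^T y >= c,  y >= 0.

So the dual LP is:
  minimize  6y1 + 12y2 + 49y3 + 8y4
  subject to:
    y1 + 4y3 + 3y4 >= 4
    y2 + 3y3 + 3y4 >= 6
    y1, y2, y3, y4 >= 0

Solving the primal: x* = (0, 2.6667).
  primal value c^T x* = 16.
Solving the dual: y* = (0, 0, 0, 2).
  dual value b^T y* = 16.
Strong duality: c^T x* = b^T y*. Confirmed.

16


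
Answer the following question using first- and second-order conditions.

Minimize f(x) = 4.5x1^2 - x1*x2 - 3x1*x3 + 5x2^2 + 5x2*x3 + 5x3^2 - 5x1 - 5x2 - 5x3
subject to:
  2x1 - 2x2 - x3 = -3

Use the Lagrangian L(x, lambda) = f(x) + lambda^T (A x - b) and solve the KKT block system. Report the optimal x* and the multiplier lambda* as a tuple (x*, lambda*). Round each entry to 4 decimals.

Form the Lagrangian:
  L(x, lambda) = (1/2) x^T Q x + c^T x + lambda^T (A x - b)
Stationarity (grad_x L = 0): Q x + c + A^T lambda = 0.
Primal feasibility: A x = b.

This gives the KKT block system:
  [ Q   A^T ] [ x     ]   [-c ]
  [ A    0  ] [ lambda ] = [ b ]

Solving the linear system:
  x*      = (-0.1649, 1.1959, 0.2784)
  lambda* = (4.2577)
  f(x*)   = 3.1134

x* = (-0.1649, 1.1959, 0.2784), lambda* = (4.2577)


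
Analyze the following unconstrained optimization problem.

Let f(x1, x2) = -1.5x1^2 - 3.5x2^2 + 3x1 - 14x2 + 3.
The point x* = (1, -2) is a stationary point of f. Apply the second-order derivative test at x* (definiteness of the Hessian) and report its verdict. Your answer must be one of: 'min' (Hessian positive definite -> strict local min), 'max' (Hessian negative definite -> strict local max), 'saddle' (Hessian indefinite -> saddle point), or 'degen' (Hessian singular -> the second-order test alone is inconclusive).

Compute the Hessian H = grad^2 f:
  H = [[-3, 0], [0, -7]]
Verify stationarity: grad f(x*) = H x* + g = (0, 0).
Eigenvalues of H: -7, -3.
Both eigenvalues < 0, so H is negative definite -> x* is a strict local max.

max


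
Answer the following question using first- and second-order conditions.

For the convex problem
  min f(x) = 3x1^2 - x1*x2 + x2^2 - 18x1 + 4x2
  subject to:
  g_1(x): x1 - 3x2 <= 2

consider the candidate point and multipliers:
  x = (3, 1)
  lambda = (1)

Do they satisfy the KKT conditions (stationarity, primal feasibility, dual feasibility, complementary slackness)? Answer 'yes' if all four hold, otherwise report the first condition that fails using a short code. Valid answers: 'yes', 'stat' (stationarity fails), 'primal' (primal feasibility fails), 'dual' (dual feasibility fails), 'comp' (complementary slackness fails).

Gradient of f: grad f(x) = Q x + c = (-1, 3)
Constraint values g_i(x) = a_i^T x - b_i:
  g_1((3, 1)) = -2
Stationarity residual: grad f(x) + sum_i lambda_i a_i = (0, 0)
  -> stationarity OK
Primal feasibility (all g_i <= 0): OK
Dual feasibility (all lambda_i >= 0): OK
Complementary slackness (lambda_i * g_i(x) = 0 for all i): FAILS

Verdict: the first failing condition is complementary_slackness -> comp.

comp


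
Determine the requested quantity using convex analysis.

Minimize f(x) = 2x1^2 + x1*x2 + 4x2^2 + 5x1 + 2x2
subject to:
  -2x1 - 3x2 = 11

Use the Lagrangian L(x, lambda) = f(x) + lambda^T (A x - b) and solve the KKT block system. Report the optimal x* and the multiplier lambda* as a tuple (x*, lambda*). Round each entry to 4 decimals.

Form the Lagrangian:
  L(x, lambda) = (1/2) x^T Q x + c^T x + lambda^T (A x - b)
Stationarity (grad_x L = 0): Q x + c + A^T lambda = 0.
Primal feasibility: A x = b.

This gives the KKT block system:
  [ Q   A^T ] [ x     ]   [-c ]
  [ A    0  ] [ lambda ] = [ b ]

Solving the linear system:
  x*      = (-3.1429, -1.5714)
  lambda* = (-4.5714)
  f(x*)   = 15.7143

x* = (-3.1429, -1.5714), lambda* = (-4.5714)


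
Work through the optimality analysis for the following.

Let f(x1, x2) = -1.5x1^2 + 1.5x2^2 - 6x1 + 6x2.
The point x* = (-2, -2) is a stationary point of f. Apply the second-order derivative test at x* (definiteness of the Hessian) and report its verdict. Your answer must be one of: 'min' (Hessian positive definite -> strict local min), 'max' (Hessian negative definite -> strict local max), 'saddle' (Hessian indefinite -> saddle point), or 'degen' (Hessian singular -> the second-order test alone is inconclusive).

Compute the Hessian H = grad^2 f:
  H = [[-3, 0], [0, 3]]
Verify stationarity: grad f(x*) = H x* + g = (0, 0).
Eigenvalues of H: -3, 3.
Eigenvalues have mixed signs, so H is indefinite -> x* is a saddle point.

saddle


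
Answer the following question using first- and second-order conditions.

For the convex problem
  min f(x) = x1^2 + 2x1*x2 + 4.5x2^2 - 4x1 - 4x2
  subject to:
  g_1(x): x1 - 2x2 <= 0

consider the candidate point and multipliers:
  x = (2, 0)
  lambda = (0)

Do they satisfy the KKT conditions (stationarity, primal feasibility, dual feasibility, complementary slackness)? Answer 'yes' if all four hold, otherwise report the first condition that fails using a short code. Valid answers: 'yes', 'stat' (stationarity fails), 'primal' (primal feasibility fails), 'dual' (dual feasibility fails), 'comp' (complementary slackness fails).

Gradient of f: grad f(x) = Q x + c = (0, 0)
Constraint values g_i(x) = a_i^T x - b_i:
  g_1((2, 0)) = 2
Stationarity residual: grad f(x) + sum_i lambda_i a_i = (0, 0)
  -> stationarity OK
Primal feasibility (all g_i <= 0): FAILS
Dual feasibility (all lambda_i >= 0): OK
Complementary slackness (lambda_i * g_i(x) = 0 for all i): OK

Verdict: the first failing condition is primal_feasibility -> primal.

primal


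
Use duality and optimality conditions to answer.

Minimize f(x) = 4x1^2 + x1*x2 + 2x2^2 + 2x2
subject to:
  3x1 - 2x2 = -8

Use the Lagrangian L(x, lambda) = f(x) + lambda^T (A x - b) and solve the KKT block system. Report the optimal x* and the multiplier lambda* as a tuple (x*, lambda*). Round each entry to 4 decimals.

Form the Lagrangian:
  L(x, lambda) = (1/2) x^T Q x + c^T x + lambda^T (A x - b)
Stationarity (grad_x L = 0): Q x + c + A^T lambda = 0.
Primal feasibility: A x = b.

This gives the KKT block system:
  [ Q   A^T ] [ x     ]   [-c ]
  [ A    0  ] [ lambda ] = [ b ]

Solving the linear system:
  x*      = (-1.55, 1.675)
  lambda* = (3.575)
  f(x*)   = 15.975

x* = (-1.55, 1.675), lambda* = (3.575)


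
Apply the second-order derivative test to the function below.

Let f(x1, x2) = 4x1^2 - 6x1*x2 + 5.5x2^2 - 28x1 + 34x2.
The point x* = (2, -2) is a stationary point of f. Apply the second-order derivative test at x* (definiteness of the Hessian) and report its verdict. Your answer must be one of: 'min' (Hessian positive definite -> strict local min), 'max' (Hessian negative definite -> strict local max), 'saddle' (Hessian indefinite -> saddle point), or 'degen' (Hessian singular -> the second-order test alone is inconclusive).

Compute the Hessian H = grad^2 f:
  H = [[8, -6], [-6, 11]]
Verify stationarity: grad f(x*) = H x* + g = (0, 0).
Eigenvalues of H: 3.3153, 15.6847.
Both eigenvalues > 0, so H is positive definite -> x* is a strict local min.

min


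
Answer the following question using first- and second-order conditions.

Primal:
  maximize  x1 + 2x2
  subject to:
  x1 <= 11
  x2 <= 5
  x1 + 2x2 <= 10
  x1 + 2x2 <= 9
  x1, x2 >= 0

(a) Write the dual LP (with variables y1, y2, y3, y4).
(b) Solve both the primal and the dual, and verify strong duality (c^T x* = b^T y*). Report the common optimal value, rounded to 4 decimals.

The standard primal-dual pair for 'max c^T x s.t. A x <= b, x >= 0' is:
  Dual:  min b^T y  s.t.  A^T y >= c,  y >= 0.

So the dual LP is:
  minimize  11y1 + 5y2 + 10y3 + 9y4
  subject to:
    y1 + y3 + y4 >= 1
    y2 + 2y3 + 2y4 >= 2
    y1, y2, y3, y4 >= 0

Solving the primal: x* = (9, 0).
  primal value c^T x* = 9.
Solving the dual: y* = (0, 0, 0, 1).
  dual value b^T y* = 9.
Strong duality: c^T x* = b^T y*. Confirmed.

9


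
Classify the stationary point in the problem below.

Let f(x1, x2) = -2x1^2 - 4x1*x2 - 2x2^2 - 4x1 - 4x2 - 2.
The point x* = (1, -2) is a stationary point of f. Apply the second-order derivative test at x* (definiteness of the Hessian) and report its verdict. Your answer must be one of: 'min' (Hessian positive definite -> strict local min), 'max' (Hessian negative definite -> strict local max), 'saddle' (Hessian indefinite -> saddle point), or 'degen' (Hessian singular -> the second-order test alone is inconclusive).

Compute the Hessian H = grad^2 f:
  H = [[-4, -4], [-4, -4]]
Verify stationarity: grad f(x*) = H x* + g = (0, 0).
Eigenvalues of H: -8, 0.
H has a zero eigenvalue (singular; negative semidefinite but not definite), so H is neither positive definite, negative definite, nor indefinite. The second-order test alone is inconclusive -> degen.
(Indeed, f is constant along the null direction of H through x*, so x* is not a strict local extremum.)

degen


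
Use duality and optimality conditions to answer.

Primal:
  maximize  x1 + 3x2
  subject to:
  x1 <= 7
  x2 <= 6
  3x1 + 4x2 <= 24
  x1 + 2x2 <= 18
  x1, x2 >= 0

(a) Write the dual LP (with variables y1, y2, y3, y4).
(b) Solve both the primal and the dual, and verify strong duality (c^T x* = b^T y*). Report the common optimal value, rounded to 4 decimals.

The standard primal-dual pair for 'max c^T x s.t. A x <= b, x >= 0' is:
  Dual:  min b^T y  s.t.  A^T y >= c,  y >= 0.

So the dual LP is:
  minimize  7y1 + 6y2 + 24y3 + 18y4
  subject to:
    y1 + 3y3 + y4 >= 1
    y2 + 4y3 + 2y4 >= 3
    y1, y2, y3, y4 >= 0

Solving the primal: x* = (0, 6).
  primal value c^T x* = 18.
Solving the dual: y* = (0, 1.6667, 0.3333, 0).
  dual value b^T y* = 18.
Strong duality: c^T x* = b^T y*. Confirmed.

18


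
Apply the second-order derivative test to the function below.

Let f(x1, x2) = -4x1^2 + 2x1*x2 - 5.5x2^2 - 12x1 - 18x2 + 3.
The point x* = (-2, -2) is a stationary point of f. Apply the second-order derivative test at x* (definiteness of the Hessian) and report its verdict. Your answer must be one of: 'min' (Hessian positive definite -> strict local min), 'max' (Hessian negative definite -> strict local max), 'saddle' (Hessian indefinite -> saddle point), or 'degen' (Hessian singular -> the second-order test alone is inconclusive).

Compute the Hessian H = grad^2 f:
  H = [[-8, 2], [2, -11]]
Verify stationarity: grad f(x*) = H x* + g = (0, 0).
Eigenvalues of H: -12, -7.
Both eigenvalues < 0, so H is negative definite -> x* is a strict local max.

max


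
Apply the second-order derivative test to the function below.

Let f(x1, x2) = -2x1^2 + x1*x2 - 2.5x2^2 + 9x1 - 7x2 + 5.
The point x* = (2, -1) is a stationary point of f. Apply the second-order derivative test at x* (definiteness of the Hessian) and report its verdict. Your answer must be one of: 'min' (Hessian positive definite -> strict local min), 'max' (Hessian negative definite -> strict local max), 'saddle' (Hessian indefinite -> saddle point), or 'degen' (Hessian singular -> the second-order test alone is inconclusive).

Compute the Hessian H = grad^2 f:
  H = [[-4, 1], [1, -5]]
Verify stationarity: grad f(x*) = H x* + g = (0, 0).
Eigenvalues of H: -5.618, -3.382.
Both eigenvalues < 0, so H is negative definite -> x* is a strict local max.

max


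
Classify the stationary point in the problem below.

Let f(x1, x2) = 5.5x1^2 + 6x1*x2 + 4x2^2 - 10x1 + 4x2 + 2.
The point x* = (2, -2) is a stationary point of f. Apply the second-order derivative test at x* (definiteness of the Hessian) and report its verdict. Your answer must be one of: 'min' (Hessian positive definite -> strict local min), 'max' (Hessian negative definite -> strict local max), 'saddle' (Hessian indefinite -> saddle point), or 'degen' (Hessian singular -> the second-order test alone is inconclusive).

Compute the Hessian H = grad^2 f:
  H = [[11, 6], [6, 8]]
Verify stationarity: grad f(x*) = H x* + g = (0, 0).
Eigenvalues of H: 3.3153, 15.6847.
Both eigenvalues > 0, so H is positive definite -> x* is a strict local min.

min


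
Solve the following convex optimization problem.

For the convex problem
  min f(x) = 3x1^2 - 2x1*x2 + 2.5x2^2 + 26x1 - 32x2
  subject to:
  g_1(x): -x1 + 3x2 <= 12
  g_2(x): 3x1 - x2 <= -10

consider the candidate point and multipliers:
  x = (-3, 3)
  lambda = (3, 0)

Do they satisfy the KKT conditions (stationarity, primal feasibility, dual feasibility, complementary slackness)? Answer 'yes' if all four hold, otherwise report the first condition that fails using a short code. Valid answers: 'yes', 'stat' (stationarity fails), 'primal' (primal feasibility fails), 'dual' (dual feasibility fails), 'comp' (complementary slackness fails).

Gradient of f: grad f(x) = Q x + c = (2, -11)
Constraint values g_i(x) = a_i^T x - b_i:
  g_1((-3, 3)) = 0
  g_2((-3, 3)) = -2
Stationarity residual: grad f(x) + sum_i lambda_i a_i = (-1, -2)
  -> stationarity FAILS
Primal feasibility (all g_i <= 0): OK
Dual feasibility (all lambda_i >= 0): OK
Complementary slackness (lambda_i * g_i(x) = 0 for all i): OK

Verdict: the first failing condition is stationarity -> stat.

stat


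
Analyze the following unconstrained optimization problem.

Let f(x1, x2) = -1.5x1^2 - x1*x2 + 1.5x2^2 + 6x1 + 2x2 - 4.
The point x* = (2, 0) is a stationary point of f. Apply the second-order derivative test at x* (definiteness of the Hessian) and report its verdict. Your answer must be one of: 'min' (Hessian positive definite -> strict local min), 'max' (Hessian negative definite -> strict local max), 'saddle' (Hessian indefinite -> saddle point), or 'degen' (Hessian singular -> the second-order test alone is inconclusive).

Compute the Hessian H = grad^2 f:
  H = [[-3, -1], [-1, 3]]
Verify stationarity: grad f(x*) = H x* + g = (0, 0).
Eigenvalues of H: -3.1623, 3.1623.
Eigenvalues have mixed signs, so H is indefinite -> x* is a saddle point.

saddle


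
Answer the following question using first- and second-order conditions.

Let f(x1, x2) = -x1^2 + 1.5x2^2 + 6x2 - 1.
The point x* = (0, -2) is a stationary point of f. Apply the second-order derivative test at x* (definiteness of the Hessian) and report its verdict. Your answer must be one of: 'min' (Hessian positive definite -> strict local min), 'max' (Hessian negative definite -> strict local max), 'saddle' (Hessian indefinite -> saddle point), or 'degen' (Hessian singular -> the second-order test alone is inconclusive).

Compute the Hessian H = grad^2 f:
  H = [[-2, 0], [0, 3]]
Verify stationarity: grad f(x*) = H x* + g = (0, 0).
Eigenvalues of H: -2, 3.
Eigenvalues have mixed signs, so H is indefinite -> x* is a saddle point.

saddle


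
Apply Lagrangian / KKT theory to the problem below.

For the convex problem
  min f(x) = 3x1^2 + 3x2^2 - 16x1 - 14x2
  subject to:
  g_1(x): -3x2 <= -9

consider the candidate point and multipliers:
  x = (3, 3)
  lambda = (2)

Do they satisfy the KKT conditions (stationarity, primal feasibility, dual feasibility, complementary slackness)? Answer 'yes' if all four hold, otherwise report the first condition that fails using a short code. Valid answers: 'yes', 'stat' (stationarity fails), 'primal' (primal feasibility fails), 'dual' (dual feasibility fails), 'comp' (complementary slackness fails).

Gradient of f: grad f(x) = Q x + c = (2, 4)
Constraint values g_i(x) = a_i^T x - b_i:
  g_1((3, 3)) = 0
Stationarity residual: grad f(x) + sum_i lambda_i a_i = (2, -2)
  -> stationarity FAILS
Primal feasibility (all g_i <= 0): OK
Dual feasibility (all lambda_i >= 0): OK
Complementary slackness (lambda_i * g_i(x) = 0 for all i): OK

Verdict: the first failing condition is stationarity -> stat.

stat


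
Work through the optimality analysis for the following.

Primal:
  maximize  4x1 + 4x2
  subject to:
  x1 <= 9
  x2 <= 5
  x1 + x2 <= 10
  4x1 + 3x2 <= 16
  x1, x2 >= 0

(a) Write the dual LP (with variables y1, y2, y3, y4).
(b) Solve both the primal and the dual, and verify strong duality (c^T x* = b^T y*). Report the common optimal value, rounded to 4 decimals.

The standard primal-dual pair for 'max c^T x s.t. A x <= b, x >= 0' is:
  Dual:  min b^T y  s.t.  A^T y >= c,  y >= 0.

So the dual LP is:
  minimize  9y1 + 5y2 + 10y3 + 16y4
  subject to:
    y1 + y3 + 4y4 >= 4
    y2 + y3 + 3y4 >= 4
    y1, y2, y3, y4 >= 0

Solving the primal: x* = (0.25, 5).
  primal value c^T x* = 21.
Solving the dual: y* = (0, 1, 0, 1).
  dual value b^T y* = 21.
Strong duality: c^T x* = b^T y*. Confirmed.

21


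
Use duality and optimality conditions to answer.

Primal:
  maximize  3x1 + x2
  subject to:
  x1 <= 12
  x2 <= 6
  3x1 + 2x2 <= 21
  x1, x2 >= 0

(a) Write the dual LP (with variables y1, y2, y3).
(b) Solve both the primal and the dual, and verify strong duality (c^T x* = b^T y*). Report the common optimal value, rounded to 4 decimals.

The standard primal-dual pair for 'max c^T x s.t. A x <= b, x >= 0' is:
  Dual:  min b^T y  s.t.  A^T y >= c,  y >= 0.

So the dual LP is:
  minimize  12y1 + 6y2 + 21y3
  subject to:
    y1 + 3y3 >= 3
    y2 + 2y3 >= 1
    y1, y2, y3 >= 0

Solving the primal: x* = (7, 0).
  primal value c^T x* = 21.
Solving the dual: y* = (0, 0, 1).
  dual value b^T y* = 21.
Strong duality: c^T x* = b^T y*. Confirmed.

21


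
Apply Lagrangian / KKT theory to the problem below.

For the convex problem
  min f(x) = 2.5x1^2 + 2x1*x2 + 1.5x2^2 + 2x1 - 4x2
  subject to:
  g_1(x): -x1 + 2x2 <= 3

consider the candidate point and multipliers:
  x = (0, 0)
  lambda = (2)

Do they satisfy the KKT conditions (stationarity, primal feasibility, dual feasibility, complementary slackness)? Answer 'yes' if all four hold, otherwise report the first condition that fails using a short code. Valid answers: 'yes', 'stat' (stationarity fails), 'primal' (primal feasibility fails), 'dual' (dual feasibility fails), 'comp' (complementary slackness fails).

Gradient of f: grad f(x) = Q x + c = (2, -4)
Constraint values g_i(x) = a_i^T x - b_i:
  g_1((0, 0)) = -3
Stationarity residual: grad f(x) + sum_i lambda_i a_i = (0, 0)
  -> stationarity OK
Primal feasibility (all g_i <= 0): OK
Dual feasibility (all lambda_i >= 0): OK
Complementary slackness (lambda_i * g_i(x) = 0 for all i): FAILS

Verdict: the first failing condition is complementary_slackness -> comp.

comp


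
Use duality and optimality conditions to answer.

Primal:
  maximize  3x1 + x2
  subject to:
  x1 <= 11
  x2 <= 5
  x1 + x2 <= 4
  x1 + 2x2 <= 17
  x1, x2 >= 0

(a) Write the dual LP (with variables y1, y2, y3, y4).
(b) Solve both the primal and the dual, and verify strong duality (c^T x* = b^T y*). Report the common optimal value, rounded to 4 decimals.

The standard primal-dual pair for 'max c^T x s.t. A x <= b, x >= 0' is:
  Dual:  min b^T y  s.t.  A^T y >= c,  y >= 0.

So the dual LP is:
  minimize  11y1 + 5y2 + 4y3 + 17y4
  subject to:
    y1 + y3 + y4 >= 3
    y2 + y3 + 2y4 >= 1
    y1, y2, y3, y4 >= 0

Solving the primal: x* = (4, 0).
  primal value c^T x* = 12.
Solving the dual: y* = (0, 0, 3, 0).
  dual value b^T y* = 12.
Strong duality: c^T x* = b^T y*. Confirmed.

12


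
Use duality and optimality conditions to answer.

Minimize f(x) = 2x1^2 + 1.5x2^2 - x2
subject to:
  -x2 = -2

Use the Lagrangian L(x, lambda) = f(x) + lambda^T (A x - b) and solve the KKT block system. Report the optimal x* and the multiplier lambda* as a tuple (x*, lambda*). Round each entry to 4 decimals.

Form the Lagrangian:
  L(x, lambda) = (1/2) x^T Q x + c^T x + lambda^T (A x - b)
Stationarity (grad_x L = 0): Q x + c + A^T lambda = 0.
Primal feasibility: A x = b.

This gives the KKT block system:
  [ Q   A^T ] [ x     ]   [-c ]
  [ A    0  ] [ lambda ] = [ b ]

Solving the linear system:
  x*      = (0, 2)
  lambda* = (5)
  f(x*)   = 4

x* = (0, 2), lambda* = (5)


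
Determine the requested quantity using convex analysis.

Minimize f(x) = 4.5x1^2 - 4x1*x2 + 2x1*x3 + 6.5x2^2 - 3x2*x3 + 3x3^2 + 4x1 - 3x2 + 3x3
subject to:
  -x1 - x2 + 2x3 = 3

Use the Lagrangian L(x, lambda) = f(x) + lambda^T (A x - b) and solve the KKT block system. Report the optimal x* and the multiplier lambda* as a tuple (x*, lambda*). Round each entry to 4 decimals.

Form the Lagrangian:
  L(x, lambda) = (1/2) x^T Q x + c^T x + lambda^T (A x - b)
Stationarity (grad_x L = 0): Q x + c + A^T lambda = 0.
Primal feasibility: A x = b.

This gives the KKT block system:
  [ Q   A^T ] [ x     ]   [-c ]
  [ A    0  ] [ lambda ] = [ b ]

Solving the linear system:
  x*      = (-1.0761, -0.1503, 0.8868)
  lambda* = (-3.3098)
  f(x*)   = 4.3683

x* = (-1.0761, -0.1503, 0.8868), lambda* = (-3.3098)


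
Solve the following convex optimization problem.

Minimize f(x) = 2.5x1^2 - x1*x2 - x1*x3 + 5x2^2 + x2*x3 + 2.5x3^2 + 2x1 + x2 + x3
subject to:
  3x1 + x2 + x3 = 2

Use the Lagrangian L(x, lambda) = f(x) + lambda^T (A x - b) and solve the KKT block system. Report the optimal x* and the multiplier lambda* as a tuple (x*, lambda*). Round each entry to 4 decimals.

Form the Lagrangian:
  L(x, lambda) = (1/2) x^T Q x + c^T x + lambda^T (A x - b)
Stationarity (grad_x L = 0): Q x + c + A^T lambda = 0.
Primal feasibility: A x = b.

This gives the KKT block system:
  [ Q   A^T ] [ x     ]   [-c ]
  [ A    0  ] [ lambda ] = [ b ]

Solving the linear system:
  x*      = (0.5702, 0.089, 0.2003)
  lambda* = (-1.5205)
  f(x*)   = 2.2354

x* = (0.5702, 0.089, 0.2003), lambda* = (-1.5205)


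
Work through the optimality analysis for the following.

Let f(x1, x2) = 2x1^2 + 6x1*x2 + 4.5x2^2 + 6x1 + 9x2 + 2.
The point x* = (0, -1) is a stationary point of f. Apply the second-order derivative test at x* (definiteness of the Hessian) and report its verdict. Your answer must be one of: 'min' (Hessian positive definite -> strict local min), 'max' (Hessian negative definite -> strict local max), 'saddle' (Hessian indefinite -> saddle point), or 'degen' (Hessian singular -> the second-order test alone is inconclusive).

Compute the Hessian H = grad^2 f:
  H = [[4, 6], [6, 9]]
Verify stationarity: grad f(x*) = H x* + g = (0, 0).
Eigenvalues of H: 0, 13.
H has a zero eigenvalue (singular; positive semidefinite but not definite), so H is neither positive definite, negative definite, nor indefinite. The second-order test alone is inconclusive -> degen.
(Indeed, f is constant along the null direction of H through x*, so x* is not a strict local extremum.)

degen


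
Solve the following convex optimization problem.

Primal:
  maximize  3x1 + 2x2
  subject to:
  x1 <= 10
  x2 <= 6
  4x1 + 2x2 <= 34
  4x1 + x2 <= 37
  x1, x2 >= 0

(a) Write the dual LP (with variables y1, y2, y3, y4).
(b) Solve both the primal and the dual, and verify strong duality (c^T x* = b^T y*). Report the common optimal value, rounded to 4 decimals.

The standard primal-dual pair for 'max c^T x s.t. A x <= b, x >= 0' is:
  Dual:  min b^T y  s.t.  A^T y >= c,  y >= 0.

So the dual LP is:
  minimize  10y1 + 6y2 + 34y3 + 37y4
  subject to:
    y1 + 4y3 + 4y4 >= 3
    y2 + 2y3 + y4 >= 2
    y1, y2, y3, y4 >= 0

Solving the primal: x* = (5.5, 6).
  primal value c^T x* = 28.5.
Solving the dual: y* = (0, 0.5, 0.75, 0).
  dual value b^T y* = 28.5.
Strong duality: c^T x* = b^T y*. Confirmed.

28.5


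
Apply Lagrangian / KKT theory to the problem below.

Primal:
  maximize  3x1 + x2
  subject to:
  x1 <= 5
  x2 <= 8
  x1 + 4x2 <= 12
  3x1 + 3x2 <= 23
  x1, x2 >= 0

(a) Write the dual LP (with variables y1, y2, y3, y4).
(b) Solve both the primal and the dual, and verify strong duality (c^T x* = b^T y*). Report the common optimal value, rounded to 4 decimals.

The standard primal-dual pair for 'max c^T x s.t. A x <= b, x >= 0' is:
  Dual:  min b^T y  s.t.  A^T y >= c,  y >= 0.

So the dual LP is:
  minimize  5y1 + 8y2 + 12y3 + 23y4
  subject to:
    y1 + y3 + 3y4 >= 3
    y2 + 4y3 + 3y4 >= 1
    y1, y2, y3, y4 >= 0

Solving the primal: x* = (5, 1.75).
  primal value c^T x* = 16.75.
Solving the dual: y* = (2.75, 0, 0.25, 0).
  dual value b^T y* = 16.75.
Strong duality: c^T x* = b^T y*. Confirmed.

16.75


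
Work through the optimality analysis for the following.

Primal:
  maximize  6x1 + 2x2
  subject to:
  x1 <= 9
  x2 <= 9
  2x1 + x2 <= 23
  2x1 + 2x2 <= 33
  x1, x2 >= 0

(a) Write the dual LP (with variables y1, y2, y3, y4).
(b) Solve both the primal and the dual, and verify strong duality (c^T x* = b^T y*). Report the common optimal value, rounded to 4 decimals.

The standard primal-dual pair for 'max c^T x s.t. A x <= b, x >= 0' is:
  Dual:  min b^T y  s.t.  A^T y >= c,  y >= 0.

So the dual LP is:
  minimize  9y1 + 9y2 + 23y3 + 33y4
  subject to:
    y1 + 2y3 + 2y4 >= 6
    y2 + y3 + 2y4 >= 2
    y1, y2, y3, y4 >= 0

Solving the primal: x* = (9, 5).
  primal value c^T x* = 64.
Solving the dual: y* = (2, 0, 2, 0).
  dual value b^T y* = 64.
Strong duality: c^T x* = b^T y*. Confirmed.

64


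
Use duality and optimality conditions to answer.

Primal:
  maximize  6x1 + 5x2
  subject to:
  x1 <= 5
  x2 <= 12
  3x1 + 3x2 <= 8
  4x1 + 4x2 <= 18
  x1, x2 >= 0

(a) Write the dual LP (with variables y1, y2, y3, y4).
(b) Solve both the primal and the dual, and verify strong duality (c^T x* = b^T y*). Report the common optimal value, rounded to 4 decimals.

The standard primal-dual pair for 'max c^T x s.t. A x <= b, x >= 0' is:
  Dual:  min b^T y  s.t.  A^T y >= c,  y >= 0.

So the dual LP is:
  minimize  5y1 + 12y2 + 8y3 + 18y4
  subject to:
    y1 + 3y3 + 4y4 >= 6
    y2 + 3y3 + 4y4 >= 5
    y1, y2, y3, y4 >= 0

Solving the primal: x* = (2.6667, 0).
  primal value c^T x* = 16.
Solving the dual: y* = (0, 0, 2, 0).
  dual value b^T y* = 16.
Strong duality: c^T x* = b^T y*. Confirmed.

16


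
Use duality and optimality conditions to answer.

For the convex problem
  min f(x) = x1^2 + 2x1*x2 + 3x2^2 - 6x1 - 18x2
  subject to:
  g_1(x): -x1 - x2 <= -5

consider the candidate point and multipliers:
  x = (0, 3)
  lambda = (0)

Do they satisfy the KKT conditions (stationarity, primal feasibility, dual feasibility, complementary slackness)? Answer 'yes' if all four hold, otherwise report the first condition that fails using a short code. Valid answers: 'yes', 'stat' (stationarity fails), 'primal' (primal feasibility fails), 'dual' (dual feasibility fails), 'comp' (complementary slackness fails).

Gradient of f: grad f(x) = Q x + c = (0, 0)
Constraint values g_i(x) = a_i^T x - b_i:
  g_1((0, 3)) = 2
Stationarity residual: grad f(x) + sum_i lambda_i a_i = (0, 0)
  -> stationarity OK
Primal feasibility (all g_i <= 0): FAILS
Dual feasibility (all lambda_i >= 0): OK
Complementary slackness (lambda_i * g_i(x) = 0 for all i): OK

Verdict: the first failing condition is primal_feasibility -> primal.

primal


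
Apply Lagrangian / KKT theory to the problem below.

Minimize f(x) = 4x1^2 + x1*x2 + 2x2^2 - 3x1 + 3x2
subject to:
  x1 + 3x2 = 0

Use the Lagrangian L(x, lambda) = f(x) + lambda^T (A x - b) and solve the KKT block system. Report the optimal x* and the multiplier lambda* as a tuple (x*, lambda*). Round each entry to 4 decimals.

Form the Lagrangian:
  L(x, lambda) = (1/2) x^T Q x + c^T x + lambda^T (A x - b)
Stationarity (grad_x L = 0): Q x + c + A^T lambda = 0.
Primal feasibility: A x = b.

This gives the KKT block system:
  [ Q   A^T ] [ x     ]   [-c ]
  [ A    0  ] [ lambda ] = [ b ]

Solving the linear system:
  x*      = (0.5143, -0.1714)
  lambda* = (-0.9429)
  f(x*)   = -1.0286

x* = (0.5143, -0.1714), lambda* = (-0.9429)


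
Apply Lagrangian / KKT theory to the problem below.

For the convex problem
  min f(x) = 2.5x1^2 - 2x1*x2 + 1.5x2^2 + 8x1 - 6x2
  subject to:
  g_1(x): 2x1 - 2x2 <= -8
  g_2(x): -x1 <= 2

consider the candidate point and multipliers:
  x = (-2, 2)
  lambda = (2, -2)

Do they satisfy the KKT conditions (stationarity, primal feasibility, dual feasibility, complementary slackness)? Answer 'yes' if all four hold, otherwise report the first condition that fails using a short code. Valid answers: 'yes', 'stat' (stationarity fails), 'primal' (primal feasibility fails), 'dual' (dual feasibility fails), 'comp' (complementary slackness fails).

Gradient of f: grad f(x) = Q x + c = (-6, 4)
Constraint values g_i(x) = a_i^T x - b_i:
  g_1((-2, 2)) = 0
  g_2((-2, 2)) = 0
Stationarity residual: grad f(x) + sum_i lambda_i a_i = (0, 0)
  -> stationarity OK
Primal feasibility (all g_i <= 0): OK
Dual feasibility (all lambda_i >= 0): FAILS
Complementary slackness (lambda_i * g_i(x) = 0 for all i): OK

Verdict: the first failing condition is dual_feasibility -> dual.

dual


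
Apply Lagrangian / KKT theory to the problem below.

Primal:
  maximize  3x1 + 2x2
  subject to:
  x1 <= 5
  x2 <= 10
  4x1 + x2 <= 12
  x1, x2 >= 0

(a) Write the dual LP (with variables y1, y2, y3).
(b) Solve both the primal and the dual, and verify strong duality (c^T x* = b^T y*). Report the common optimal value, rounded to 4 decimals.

The standard primal-dual pair for 'max c^T x s.t. A x <= b, x >= 0' is:
  Dual:  min b^T y  s.t.  A^T y >= c,  y >= 0.

So the dual LP is:
  minimize  5y1 + 10y2 + 12y3
  subject to:
    y1 + 4y3 >= 3
    y2 + y3 >= 2
    y1, y2, y3 >= 0

Solving the primal: x* = (0.5, 10).
  primal value c^T x* = 21.5.
Solving the dual: y* = (0, 1.25, 0.75).
  dual value b^T y* = 21.5.
Strong duality: c^T x* = b^T y*. Confirmed.

21.5


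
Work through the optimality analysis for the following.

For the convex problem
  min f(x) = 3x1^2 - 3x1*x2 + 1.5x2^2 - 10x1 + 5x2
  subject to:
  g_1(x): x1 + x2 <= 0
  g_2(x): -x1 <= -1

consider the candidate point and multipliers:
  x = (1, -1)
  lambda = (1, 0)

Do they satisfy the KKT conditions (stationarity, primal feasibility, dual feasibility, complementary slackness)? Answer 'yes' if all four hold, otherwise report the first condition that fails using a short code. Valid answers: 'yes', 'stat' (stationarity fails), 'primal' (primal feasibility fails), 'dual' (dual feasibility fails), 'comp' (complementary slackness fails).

Gradient of f: grad f(x) = Q x + c = (-1, -1)
Constraint values g_i(x) = a_i^T x - b_i:
  g_1((1, -1)) = 0
  g_2((1, -1)) = 0
Stationarity residual: grad f(x) + sum_i lambda_i a_i = (0, 0)
  -> stationarity OK
Primal feasibility (all g_i <= 0): OK
Dual feasibility (all lambda_i >= 0): OK
Complementary slackness (lambda_i * g_i(x) = 0 for all i): OK

Verdict: yes, KKT holds.

yes


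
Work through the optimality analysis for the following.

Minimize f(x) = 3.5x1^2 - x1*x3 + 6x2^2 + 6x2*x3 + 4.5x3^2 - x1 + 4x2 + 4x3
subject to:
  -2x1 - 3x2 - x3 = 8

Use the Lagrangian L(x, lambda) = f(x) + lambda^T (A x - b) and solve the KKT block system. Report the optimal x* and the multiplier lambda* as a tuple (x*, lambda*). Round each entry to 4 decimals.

Form the Lagrangian:
  L(x, lambda) = (1/2) x^T Q x + c^T x + lambda^T (A x - b)
Stationarity (grad_x L = 0): Q x + c + A^T lambda = 0.
Primal feasibility: A x = b.

This gives the KKT block system:
  [ Q   A^T ] [ x     ]   [-c ]
  [ A    0  ] [ lambda ] = [ b ]

Solving the linear system:
  x*      = (-1.4541, -1.659, -0.1147)
  lambda* = (-5.5321)
  f(x*)   = 19.3081

x* = (-1.4541, -1.659, -0.1147), lambda* = (-5.5321)


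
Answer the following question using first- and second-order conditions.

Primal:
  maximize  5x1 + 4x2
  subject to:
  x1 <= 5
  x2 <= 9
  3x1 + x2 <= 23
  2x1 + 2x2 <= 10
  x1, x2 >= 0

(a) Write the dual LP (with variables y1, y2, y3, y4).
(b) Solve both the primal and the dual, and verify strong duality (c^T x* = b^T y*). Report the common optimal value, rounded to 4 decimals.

The standard primal-dual pair for 'max c^T x s.t. A x <= b, x >= 0' is:
  Dual:  min b^T y  s.t.  A^T y >= c,  y >= 0.

So the dual LP is:
  minimize  5y1 + 9y2 + 23y3 + 10y4
  subject to:
    y1 + 3y3 + 2y4 >= 5
    y2 + y3 + 2y4 >= 4
    y1, y2, y3, y4 >= 0

Solving the primal: x* = (5, 0).
  primal value c^T x* = 25.
Solving the dual: y* = (1, 0, 0, 2).
  dual value b^T y* = 25.
Strong duality: c^T x* = b^T y*. Confirmed.

25


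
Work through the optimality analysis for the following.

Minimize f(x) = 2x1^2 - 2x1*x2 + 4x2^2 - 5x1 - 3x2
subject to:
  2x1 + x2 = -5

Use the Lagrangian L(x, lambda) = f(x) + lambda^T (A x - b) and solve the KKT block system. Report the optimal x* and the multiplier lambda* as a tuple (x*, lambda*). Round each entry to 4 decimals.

Form the Lagrangian:
  L(x, lambda) = (1/2) x^T Q x + c^T x + lambda^T (A x - b)
Stationarity (grad_x L = 0): Q x + c + A^T lambda = 0.
Primal feasibility: A x = b.

This gives the KKT block system:
  [ Q   A^T ] [ x     ]   [-c ]
  [ A    0  ] [ lambda ] = [ b ]

Solving the linear system:
  x*      = (-2.0682, -0.8636)
  lambda* = (5.7727)
  f(x*)   = 20.8977

x* = (-2.0682, -0.8636), lambda* = (5.7727)


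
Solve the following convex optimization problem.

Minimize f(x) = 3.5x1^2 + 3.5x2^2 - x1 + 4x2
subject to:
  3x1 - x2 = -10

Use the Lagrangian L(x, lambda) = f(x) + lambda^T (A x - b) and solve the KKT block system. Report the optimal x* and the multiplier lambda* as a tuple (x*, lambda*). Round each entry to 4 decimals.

Form the Lagrangian:
  L(x, lambda) = (1/2) x^T Q x + c^T x + lambda^T (A x - b)
Stationarity (grad_x L = 0): Q x + c + A^T lambda = 0.
Primal feasibility: A x = b.

This gives the KKT block system:
  [ Q   A^T ] [ x     ]   [-c ]
  [ A    0  ] [ lambda ] = [ b ]

Solving the linear system:
  x*      = (-3.1571, 0.5286)
  lambda* = (7.7)
  f(x*)   = 41.1357

x* = (-3.1571, 0.5286), lambda* = (7.7)


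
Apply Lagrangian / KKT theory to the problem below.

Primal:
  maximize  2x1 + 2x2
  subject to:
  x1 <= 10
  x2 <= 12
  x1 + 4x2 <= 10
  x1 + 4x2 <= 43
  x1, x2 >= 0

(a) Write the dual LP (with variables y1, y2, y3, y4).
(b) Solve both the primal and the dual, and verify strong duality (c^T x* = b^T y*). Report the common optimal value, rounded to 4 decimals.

The standard primal-dual pair for 'max c^T x s.t. A x <= b, x >= 0' is:
  Dual:  min b^T y  s.t.  A^T y >= c,  y >= 0.

So the dual LP is:
  minimize  10y1 + 12y2 + 10y3 + 43y4
  subject to:
    y1 + y3 + y4 >= 2
    y2 + 4y3 + 4y4 >= 2
    y1, y2, y3, y4 >= 0

Solving the primal: x* = (10, 0).
  primal value c^T x* = 20.
Solving the dual: y* = (1.5, 0, 0.5, 0).
  dual value b^T y* = 20.
Strong duality: c^T x* = b^T y*. Confirmed.

20
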